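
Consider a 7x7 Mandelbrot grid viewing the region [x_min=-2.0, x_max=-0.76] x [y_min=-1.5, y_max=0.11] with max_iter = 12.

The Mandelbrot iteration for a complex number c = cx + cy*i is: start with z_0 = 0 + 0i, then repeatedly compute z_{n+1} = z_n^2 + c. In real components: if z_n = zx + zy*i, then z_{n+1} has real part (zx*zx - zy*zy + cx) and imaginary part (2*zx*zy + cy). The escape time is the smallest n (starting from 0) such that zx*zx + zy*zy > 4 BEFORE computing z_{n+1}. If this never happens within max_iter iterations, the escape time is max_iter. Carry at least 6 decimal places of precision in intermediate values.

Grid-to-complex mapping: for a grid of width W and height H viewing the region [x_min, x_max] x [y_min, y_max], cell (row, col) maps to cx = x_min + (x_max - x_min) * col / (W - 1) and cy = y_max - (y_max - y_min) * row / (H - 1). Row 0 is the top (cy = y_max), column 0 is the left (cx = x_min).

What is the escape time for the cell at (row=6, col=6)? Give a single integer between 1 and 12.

z_0 = 0 + 0i, c = -0.7600 + -1.5000i
Iter 1: z = -0.7600 + -1.5000i, |z|^2 = 2.8276
Iter 2: z = -2.4324 + 0.7800i, |z|^2 = 6.5250
Escaped at iteration 2

Answer: 2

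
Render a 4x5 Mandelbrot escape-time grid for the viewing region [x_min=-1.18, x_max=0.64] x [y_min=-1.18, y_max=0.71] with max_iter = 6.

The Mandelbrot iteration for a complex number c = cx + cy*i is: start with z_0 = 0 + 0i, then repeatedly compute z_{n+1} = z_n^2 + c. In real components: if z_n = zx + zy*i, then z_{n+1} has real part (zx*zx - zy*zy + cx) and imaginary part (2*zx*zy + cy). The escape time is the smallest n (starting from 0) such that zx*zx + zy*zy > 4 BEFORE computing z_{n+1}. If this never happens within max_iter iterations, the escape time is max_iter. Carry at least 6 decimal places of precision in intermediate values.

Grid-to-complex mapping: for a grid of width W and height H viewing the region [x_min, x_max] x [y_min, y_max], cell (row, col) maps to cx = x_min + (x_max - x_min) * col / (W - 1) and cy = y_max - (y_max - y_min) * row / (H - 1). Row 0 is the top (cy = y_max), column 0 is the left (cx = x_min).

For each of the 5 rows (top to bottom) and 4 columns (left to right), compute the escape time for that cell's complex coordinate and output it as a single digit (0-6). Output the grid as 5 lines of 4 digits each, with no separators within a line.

(row=0, col=0): c = -1.1800 + 0.7100i → escape time 3
(row=0, col=1): c = -0.5733 + 0.7100i → escape time 6
(row=0, col=2): c = 0.0333 + 0.7100i → escape time 6
(row=0, col=3): c = 0.6400 + 0.7100i → escape time 3
(row=1, col=0): c = -1.1800 + 0.2375i → escape time 6
(row=1, col=1): c = -0.5733 + 0.2375i → escape time 6
(row=1, col=2): c = 0.0333 + 0.2375i → escape time 6
(row=1, col=3): c = 0.6400 + 0.2375i → escape time 4
(row=2, col=0): c = -1.1800 + -0.2350i → escape time 6
(row=2, col=1): c = -0.5733 + -0.2350i → escape time 6
(row=2, col=2): c = 0.0333 + -0.2350i → escape time 6
(row=2, col=3): c = 0.6400 + -0.2350i → escape time 4
(row=3, col=0): c = -1.1800 + -0.7075i → escape time 3
(row=3, col=1): c = -0.5733 + -0.7075i → escape time 6
(row=3, col=2): c = 0.0333 + -0.7075i → escape time 6
(row=3, col=3): c = 0.6400 + -0.7075i → escape time 3
(row=4, col=0): c = -1.1800 + -1.1800i → escape time 3
(row=4, col=1): c = -0.5733 + -1.1800i → escape time 3
(row=4, col=2): c = 0.0333 + -1.1800i → escape time 3
(row=4, col=3): c = 0.6400 + -1.1800i → escape time 2

Answer: 3663
6664
6664
3663
3332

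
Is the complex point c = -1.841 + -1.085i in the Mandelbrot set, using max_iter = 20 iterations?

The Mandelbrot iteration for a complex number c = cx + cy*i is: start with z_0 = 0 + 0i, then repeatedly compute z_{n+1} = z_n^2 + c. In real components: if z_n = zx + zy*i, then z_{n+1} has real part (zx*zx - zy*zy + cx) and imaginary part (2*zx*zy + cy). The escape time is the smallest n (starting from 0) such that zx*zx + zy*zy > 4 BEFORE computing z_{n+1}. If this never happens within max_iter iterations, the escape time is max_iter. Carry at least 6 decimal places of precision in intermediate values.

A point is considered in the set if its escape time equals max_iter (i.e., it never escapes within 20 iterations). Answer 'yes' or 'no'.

z_0 = 0 + 0i, c = -1.8410 + -1.0850i
Iter 1: z = -1.8410 + -1.0850i, |z|^2 = 4.5665
Escaped at iteration 1

Answer: no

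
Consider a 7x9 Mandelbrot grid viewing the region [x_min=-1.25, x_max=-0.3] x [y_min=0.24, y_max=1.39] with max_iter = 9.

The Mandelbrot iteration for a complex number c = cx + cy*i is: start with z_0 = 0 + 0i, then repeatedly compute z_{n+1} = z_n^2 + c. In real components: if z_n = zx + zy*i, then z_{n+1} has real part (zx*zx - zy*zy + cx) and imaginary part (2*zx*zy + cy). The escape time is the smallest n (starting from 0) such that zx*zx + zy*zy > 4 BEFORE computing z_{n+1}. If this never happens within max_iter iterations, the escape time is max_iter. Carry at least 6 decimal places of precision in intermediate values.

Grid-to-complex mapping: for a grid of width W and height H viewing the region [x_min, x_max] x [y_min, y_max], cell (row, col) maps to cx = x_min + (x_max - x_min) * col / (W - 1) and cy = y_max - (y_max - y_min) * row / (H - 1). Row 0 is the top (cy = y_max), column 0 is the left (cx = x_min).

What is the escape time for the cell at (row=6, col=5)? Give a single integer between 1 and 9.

Answer: 9

Derivation:
z_0 = 0 + 0i, c = -0.4583 + 0.5275i
Iter 1: z = -0.4583 + 0.5275i, |z|^2 = 0.4883
Iter 2: z = -0.5265 + 0.0440i, |z|^2 = 0.2792
Iter 3: z = -0.1830 + 0.4812i, |z|^2 = 0.2651
Iter 4: z = -0.6564 + 0.3513i, |z|^2 = 0.5543
Iter 5: z = -0.1509 + 0.0663i, |z|^2 = 0.0272
Iter 6: z = -0.4399 + 0.5075i, |z|^2 = 0.4511
Iter 7: z = -0.5223 + 0.0810i, |z|^2 = 0.2794
Iter 8: z = -0.1921 + 0.4429i, |z|^2 = 0.2331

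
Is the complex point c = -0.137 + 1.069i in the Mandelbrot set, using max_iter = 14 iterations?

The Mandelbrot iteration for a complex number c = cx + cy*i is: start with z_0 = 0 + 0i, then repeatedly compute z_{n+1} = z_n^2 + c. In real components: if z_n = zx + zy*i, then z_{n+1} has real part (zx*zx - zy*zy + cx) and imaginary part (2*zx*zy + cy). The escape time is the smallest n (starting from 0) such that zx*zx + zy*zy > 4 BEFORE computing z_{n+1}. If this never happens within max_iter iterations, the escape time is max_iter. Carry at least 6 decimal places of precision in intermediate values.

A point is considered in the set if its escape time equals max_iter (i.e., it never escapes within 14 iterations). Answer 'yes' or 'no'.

z_0 = 0 + 0i, c = -0.1370 + 1.0690i
Iter 1: z = -0.1370 + 1.0690i, |z|^2 = 1.1615
Iter 2: z = -1.2610 + 0.7761i, |z|^2 = 2.1924
Iter 3: z = 0.8508 + -0.8883i, |z|^2 = 1.5129
Iter 4: z = -0.2022 + -0.4425i, |z|^2 = 0.2367
Iter 5: z = -0.2919 + 1.2480i, |z|^2 = 1.6427
Iter 6: z = -1.6093 + 0.3404i, |z|^2 = 2.7056
Iter 7: z = 2.3368 + -0.0267i, |z|^2 = 5.4614
Escaped at iteration 7

Answer: no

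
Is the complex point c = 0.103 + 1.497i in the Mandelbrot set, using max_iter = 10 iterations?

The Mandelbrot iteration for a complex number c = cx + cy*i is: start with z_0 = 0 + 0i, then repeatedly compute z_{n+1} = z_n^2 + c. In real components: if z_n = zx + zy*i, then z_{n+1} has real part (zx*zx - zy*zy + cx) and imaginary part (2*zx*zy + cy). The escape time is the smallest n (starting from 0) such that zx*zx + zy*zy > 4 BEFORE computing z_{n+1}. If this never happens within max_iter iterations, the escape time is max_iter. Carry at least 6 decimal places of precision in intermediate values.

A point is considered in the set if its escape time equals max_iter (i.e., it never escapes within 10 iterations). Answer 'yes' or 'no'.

Answer: no

Derivation:
z_0 = 0 + 0i, c = 0.1030 + 1.4970i
Iter 1: z = 0.1030 + 1.4970i, |z|^2 = 2.2516
Iter 2: z = -2.1274 + 1.8054i, |z|^2 = 7.7852
Escaped at iteration 2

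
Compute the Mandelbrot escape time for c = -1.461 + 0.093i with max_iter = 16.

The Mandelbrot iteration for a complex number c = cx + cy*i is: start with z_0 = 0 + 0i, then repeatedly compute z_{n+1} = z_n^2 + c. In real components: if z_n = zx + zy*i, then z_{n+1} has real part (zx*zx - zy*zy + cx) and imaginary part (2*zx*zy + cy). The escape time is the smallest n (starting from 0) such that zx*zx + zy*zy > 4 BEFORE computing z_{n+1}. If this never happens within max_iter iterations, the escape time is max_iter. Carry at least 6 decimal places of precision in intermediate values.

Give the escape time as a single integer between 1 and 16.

z_0 = 0 + 0i, c = -1.4610 + 0.0930i
Iter 1: z = -1.4610 + 0.0930i, |z|^2 = 2.1432
Iter 2: z = 0.6649 + -0.1787i, |z|^2 = 0.4740
Iter 3: z = -1.0509 + -0.1447i, |z|^2 = 1.1253
Iter 4: z = -0.3776 + 0.3971i, |z|^2 = 0.3002
Iter 5: z = -1.4761 + -0.2069i, |z|^2 = 2.2218
Iter 6: z = 0.6752 + 0.7037i, |z|^2 = 0.9511
Iter 7: z = -1.5003 + 1.0433i, |z|^2 = 3.3392
Iter 8: z = -0.2986 + -3.0374i, |z|^2 = 9.3149
Escaped at iteration 8

Answer: 8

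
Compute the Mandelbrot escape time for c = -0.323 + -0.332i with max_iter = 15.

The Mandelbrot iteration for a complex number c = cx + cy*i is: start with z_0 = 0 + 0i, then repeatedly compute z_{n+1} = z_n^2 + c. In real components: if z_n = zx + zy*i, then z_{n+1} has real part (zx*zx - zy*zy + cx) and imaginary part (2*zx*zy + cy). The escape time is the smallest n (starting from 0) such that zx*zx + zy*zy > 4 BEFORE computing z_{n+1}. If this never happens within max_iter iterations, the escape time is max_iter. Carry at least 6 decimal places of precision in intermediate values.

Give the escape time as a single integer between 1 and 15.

z_0 = 0 + 0i, c = -0.3230 + -0.3320i
Iter 1: z = -0.3230 + -0.3320i, |z|^2 = 0.2146
Iter 2: z = -0.3289 + -0.1175i, |z|^2 = 0.1220
Iter 3: z = -0.2286 + -0.2547i, |z|^2 = 0.1171
Iter 4: z = -0.3356 + -0.2155i, |z|^2 = 0.1591
Iter 5: z = -0.2568 + -0.1873i, |z|^2 = 0.1011
Iter 6: z = -0.2921 + -0.2358i, |z|^2 = 0.1409
Iter 7: z = -0.2932 + -0.1942i, |z|^2 = 0.1237
Iter 8: z = -0.2747 + -0.2181i, |z|^2 = 0.1230
Iter 9: z = -0.2951 + -0.2122i, |z|^2 = 0.1321
Iter 10: z = -0.2809 + -0.2068i, |z|^2 = 0.1217
Iter 11: z = -0.2868 + -0.2158i, |z|^2 = 0.1288
Iter 12: z = -0.2873 + -0.2082i, |z|^2 = 0.1259
Iter 13: z = -0.2838 + -0.2124i, |z|^2 = 0.1256
Iter 14: z = -0.2876 + -0.2115i, |z|^2 = 0.1274

Answer: 15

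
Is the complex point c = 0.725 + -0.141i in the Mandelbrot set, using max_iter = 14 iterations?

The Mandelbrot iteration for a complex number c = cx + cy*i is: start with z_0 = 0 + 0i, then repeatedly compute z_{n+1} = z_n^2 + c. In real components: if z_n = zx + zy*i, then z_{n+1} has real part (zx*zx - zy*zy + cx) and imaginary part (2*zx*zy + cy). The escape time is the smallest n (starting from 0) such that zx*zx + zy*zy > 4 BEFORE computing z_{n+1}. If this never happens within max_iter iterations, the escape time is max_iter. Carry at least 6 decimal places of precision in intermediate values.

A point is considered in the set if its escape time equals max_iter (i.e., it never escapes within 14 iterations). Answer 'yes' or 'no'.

Answer: no

Derivation:
z_0 = 0 + 0i, c = 0.7250 + -0.1410i
Iter 1: z = 0.7250 + -0.1410i, |z|^2 = 0.5455
Iter 2: z = 1.2307 + -0.3454i, |z|^2 = 1.6341
Iter 3: z = 2.1204 + -0.9913i, |z|^2 = 5.4788
Escaped at iteration 3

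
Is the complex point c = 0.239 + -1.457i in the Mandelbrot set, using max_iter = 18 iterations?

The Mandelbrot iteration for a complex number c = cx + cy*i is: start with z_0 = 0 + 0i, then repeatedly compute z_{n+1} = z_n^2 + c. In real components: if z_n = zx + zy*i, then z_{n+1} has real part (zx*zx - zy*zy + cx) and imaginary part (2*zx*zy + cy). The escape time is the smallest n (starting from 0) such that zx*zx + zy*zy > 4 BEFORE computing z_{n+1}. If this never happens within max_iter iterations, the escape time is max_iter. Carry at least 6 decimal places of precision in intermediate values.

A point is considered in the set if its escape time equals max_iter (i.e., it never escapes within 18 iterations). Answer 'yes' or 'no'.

z_0 = 0 + 0i, c = 0.2390 + -1.4570i
Iter 1: z = 0.2390 + -1.4570i, |z|^2 = 2.1800
Iter 2: z = -1.8267 + -2.1534i, |z|^2 = 7.9743
Escaped at iteration 2

Answer: no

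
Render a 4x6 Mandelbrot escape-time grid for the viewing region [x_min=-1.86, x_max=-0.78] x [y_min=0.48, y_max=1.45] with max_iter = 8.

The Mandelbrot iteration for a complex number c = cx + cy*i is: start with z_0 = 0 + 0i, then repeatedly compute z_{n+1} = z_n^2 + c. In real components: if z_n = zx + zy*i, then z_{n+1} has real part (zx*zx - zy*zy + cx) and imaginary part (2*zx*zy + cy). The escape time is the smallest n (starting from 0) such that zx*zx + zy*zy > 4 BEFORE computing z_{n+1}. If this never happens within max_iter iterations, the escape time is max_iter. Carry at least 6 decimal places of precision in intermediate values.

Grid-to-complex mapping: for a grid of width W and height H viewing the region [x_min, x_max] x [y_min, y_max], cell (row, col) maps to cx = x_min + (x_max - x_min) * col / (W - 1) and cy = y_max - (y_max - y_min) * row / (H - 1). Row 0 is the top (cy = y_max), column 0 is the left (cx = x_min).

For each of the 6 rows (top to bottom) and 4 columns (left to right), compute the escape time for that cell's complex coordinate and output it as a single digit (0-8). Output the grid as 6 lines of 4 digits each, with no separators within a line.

(row=0, col=0): c = -1.8600 + 1.4500i → escape time 1
(row=0, col=1): c = -1.5000 + 1.4500i → escape time 1
(row=0, col=2): c = -1.1400 + 1.4500i → escape time 2
(row=0, col=3): c = -0.7800 + 1.4500i → escape time 2
(row=1, col=0): c = -1.8600 + 1.2560i → escape time 1
(row=1, col=1): c = -1.5000 + 1.2560i → escape time 2
(row=1, col=2): c = -1.1400 + 1.2560i → escape time 2
(row=1, col=3): c = -0.7800 + 1.2560i → escape time 3
(row=2, col=0): c = -1.8600 + 1.0620i → escape time 1
(row=2, col=1): c = -1.5000 + 1.0620i → escape time 2
(row=2, col=2): c = -1.1400 + 1.0620i → escape time 3
(row=2, col=3): c = -0.7800 + 1.0620i → escape time 3
(row=3, col=0): c = -1.8600 + 0.8680i → escape time 1
(row=3, col=1): c = -1.5000 + 0.8680i → escape time 3
(row=3, col=2): c = -1.1400 + 0.8680i → escape time 3
(row=3, col=3): c = -0.7800 + 0.8680i → escape time 4
(row=4, col=0): c = -1.8600 + 0.6740i → escape time 2
(row=4, col=1): c = -1.5000 + 0.6740i → escape time 3
(row=4, col=2): c = -1.1400 + 0.6740i → escape time 3
(row=4, col=3): c = -0.7800 + 0.6740i → escape time 5
(row=5, col=0): c = -1.8600 + 0.4800i → escape time 3
(row=5, col=1): c = -1.5000 + 0.4800i → escape time 3
(row=5, col=2): c = -1.1400 + 0.4800i → escape time 5
(row=5, col=3): c = -0.7800 + 0.4800i → escape time 6

Answer: 1122
1223
1233
1334
2335
3356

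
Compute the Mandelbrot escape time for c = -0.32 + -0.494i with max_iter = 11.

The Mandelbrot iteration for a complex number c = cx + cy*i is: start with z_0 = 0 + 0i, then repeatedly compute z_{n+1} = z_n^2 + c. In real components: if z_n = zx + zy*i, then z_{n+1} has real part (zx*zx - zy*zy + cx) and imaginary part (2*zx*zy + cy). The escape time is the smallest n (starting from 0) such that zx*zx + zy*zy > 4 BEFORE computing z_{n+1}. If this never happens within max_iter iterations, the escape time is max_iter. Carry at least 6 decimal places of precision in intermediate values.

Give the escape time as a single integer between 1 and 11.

z_0 = 0 + 0i, c = -0.3200 + -0.4940i
Iter 1: z = -0.3200 + -0.4940i, |z|^2 = 0.3464
Iter 2: z = -0.4616 + -0.1778i, |z|^2 = 0.2447
Iter 3: z = -0.1385 + -0.3298i, |z|^2 = 0.1280
Iter 4: z = -0.4096 + -0.4026i, |z|^2 = 0.3299
Iter 5: z = -0.3144 + -0.1642i, |z|^2 = 0.1258
Iter 6: z = -0.2481 + -0.3908i, |z|^2 = 0.2143
Iter 7: z = -0.4111 + -0.3001i, |z|^2 = 0.2591
Iter 8: z = -0.2410 + -0.2473i, |z|^2 = 0.1192
Iter 9: z = -0.3231 + -0.3748i, |z|^2 = 0.2449
Iter 10: z = -0.3561 + -0.2518i, |z|^2 = 0.1902

Answer: 11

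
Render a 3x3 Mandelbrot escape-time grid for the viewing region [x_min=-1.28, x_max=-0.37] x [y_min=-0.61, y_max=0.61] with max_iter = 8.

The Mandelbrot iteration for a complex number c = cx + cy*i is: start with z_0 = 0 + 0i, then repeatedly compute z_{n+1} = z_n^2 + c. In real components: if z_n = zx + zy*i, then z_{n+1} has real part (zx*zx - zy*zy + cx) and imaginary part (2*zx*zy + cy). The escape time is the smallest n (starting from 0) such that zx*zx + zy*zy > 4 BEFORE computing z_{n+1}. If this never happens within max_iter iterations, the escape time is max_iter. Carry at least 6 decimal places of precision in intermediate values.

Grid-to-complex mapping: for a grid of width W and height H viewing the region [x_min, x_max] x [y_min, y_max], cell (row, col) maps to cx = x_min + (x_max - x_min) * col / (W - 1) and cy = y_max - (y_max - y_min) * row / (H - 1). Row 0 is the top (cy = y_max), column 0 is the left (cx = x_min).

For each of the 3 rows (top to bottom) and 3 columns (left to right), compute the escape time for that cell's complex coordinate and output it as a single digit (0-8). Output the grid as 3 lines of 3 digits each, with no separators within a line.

(row=0, col=0): c = -1.2800 + 0.6100i → escape time 3
(row=0, col=1): c = -0.8250 + 0.6100i → escape time 5
(row=0, col=2): c = -0.3700 + 0.6100i → escape time 8
(row=1, col=0): c = -1.2800 + 0.0000i → escape time 8
(row=1, col=1): c = -0.8250 + 0.0000i → escape time 8
(row=1, col=2): c = -0.3700 + 0.0000i → escape time 8
(row=2, col=0): c = -1.2800 + -0.6100i → escape time 3
(row=2, col=1): c = -0.8250 + -0.6100i → escape time 5
(row=2, col=2): c = -0.3700 + -0.6100i → escape time 8

Answer: 358
888
358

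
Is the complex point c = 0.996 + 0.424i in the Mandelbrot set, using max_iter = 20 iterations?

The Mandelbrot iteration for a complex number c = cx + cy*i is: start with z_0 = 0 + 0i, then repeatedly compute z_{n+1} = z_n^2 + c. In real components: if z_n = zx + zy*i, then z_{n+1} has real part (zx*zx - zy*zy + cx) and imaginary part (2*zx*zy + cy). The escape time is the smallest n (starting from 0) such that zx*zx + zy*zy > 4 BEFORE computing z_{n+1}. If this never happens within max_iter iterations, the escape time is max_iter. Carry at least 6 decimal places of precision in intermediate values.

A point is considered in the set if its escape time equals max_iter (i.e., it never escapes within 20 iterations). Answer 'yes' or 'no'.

z_0 = 0 + 0i, c = 0.9960 + 0.4240i
Iter 1: z = 0.9960 + 0.4240i, |z|^2 = 1.1718
Iter 2: z = 1.8082 + 1.2686i, |z|^2 = 4.8791
Escaped at iteration 2

Answer: no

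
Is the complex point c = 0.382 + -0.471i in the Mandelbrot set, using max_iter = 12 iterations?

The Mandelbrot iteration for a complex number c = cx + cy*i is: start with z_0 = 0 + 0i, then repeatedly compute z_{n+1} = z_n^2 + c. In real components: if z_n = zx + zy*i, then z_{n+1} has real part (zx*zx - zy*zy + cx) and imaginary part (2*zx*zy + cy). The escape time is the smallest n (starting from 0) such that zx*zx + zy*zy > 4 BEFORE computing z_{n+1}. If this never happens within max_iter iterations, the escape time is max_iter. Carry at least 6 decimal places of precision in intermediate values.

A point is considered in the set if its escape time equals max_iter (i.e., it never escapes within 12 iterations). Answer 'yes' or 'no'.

z_0 = 0 + 0i, c = 0.3820 + -0.4710i
Iter 1: z = 0.3820 + -0.4710i, |z|^2 = 0.3678
Iter 2: z = 0.3061 + -0.8308i, |z|^2 = 0.7840
Iter 3: z = -0.2146 + -0.9796i, |z|^2 = 1.0057
Iter 4: z = -0.5316 + -0.0505i, |z|^2 = 0.2851
Iter 5: z = 0.6620 + -0.4173i, |z|^2 = 0.6124
Iter 6: z = 0.6462 + -1.0235i, |z|^2 = 1.4651
Iter 7: z = -0.2481 + -1.7937i, |z|^2 = 3.2789
Iter 8: z = -2.7738 + 0.4189i, |z|^2 = 7.8695
Escaped at iteration 8

Answer: no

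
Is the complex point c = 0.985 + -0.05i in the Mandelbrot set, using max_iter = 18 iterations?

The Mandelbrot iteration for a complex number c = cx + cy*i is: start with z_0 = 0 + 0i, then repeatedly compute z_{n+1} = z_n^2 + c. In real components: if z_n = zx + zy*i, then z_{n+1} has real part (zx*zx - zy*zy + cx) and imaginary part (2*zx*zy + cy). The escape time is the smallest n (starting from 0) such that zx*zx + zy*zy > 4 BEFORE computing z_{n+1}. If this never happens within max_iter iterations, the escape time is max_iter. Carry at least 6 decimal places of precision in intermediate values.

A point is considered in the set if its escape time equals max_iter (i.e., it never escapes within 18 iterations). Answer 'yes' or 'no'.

Answer: no

Derivation:
z_0 = 0 + 0i, c = 0.9850 + -0.0500i
Iter 1: z = 0.9850 + -0.0500i, |z|^2 = 0.9727
Iter 2: z = 1.9527 + -0.1485i, |z|^2 = 3.8352
Iter 3: z = 4.7761 + -0.6300i, |z|^2 = 23.2078
Escaped at iteration 3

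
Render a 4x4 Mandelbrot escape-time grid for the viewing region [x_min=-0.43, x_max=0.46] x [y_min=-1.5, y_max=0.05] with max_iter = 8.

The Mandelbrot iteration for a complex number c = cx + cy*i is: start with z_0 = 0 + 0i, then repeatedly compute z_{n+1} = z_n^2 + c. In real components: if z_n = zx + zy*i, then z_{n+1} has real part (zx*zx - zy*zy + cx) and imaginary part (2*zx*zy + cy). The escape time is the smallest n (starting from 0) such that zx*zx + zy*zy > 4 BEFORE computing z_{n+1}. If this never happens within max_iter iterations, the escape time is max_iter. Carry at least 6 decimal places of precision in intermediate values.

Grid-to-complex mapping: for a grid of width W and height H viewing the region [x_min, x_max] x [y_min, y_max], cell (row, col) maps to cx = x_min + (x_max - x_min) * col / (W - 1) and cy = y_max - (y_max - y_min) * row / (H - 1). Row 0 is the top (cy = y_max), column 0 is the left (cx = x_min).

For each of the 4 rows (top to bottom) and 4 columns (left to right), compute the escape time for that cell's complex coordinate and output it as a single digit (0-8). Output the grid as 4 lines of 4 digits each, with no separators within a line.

Answer: 8885
8886
4843
2222

Derivation:
(row=0, col=0): c = -0.4300 + 0.0500i → escape time 8
(row=0, col=1): c = -0.1333 + 0.0500i → escape time 8
(row=0, col=2): c = 0.1633 + 0.0500i → escape time 8
(row=0, col=3): c = 0.4600 + 0.0500i → escape time 5
(row=1, col=0): c = -0.4300 + -0.4667i → escape time 8
(row=1, col=1): c = -0.1333 + -0.4667i → escape time 8
(row=1, col=2): c = 0.1633 + -0.4667i → escape time 8
(row=1, col=3): c = 0.4600 + -0.4667i → escape time 6
(row=2, col=0): c = -0.4300 + -0.9833i → escape time 4
(row=2, col=1): c = -0.1333 + -0.9833i → escape time 8
(row=2, col=2): c = 0.1633 + -0.9833i → escape time 4
(row=2, col=3): c = 0.4600 + -0.9833i → escape time 3
(row=3, col=0): c = -0.4300 + -1.5000i → escape time 2
(row=3, col=1): c = -0.1333 + -1.5000i → escape time 2
(row=3, col=2): c = 0.1633 + -1.5000i → escape time 2
(row=3, col=3): c = 0.4600 + -1.5000i → escape time 2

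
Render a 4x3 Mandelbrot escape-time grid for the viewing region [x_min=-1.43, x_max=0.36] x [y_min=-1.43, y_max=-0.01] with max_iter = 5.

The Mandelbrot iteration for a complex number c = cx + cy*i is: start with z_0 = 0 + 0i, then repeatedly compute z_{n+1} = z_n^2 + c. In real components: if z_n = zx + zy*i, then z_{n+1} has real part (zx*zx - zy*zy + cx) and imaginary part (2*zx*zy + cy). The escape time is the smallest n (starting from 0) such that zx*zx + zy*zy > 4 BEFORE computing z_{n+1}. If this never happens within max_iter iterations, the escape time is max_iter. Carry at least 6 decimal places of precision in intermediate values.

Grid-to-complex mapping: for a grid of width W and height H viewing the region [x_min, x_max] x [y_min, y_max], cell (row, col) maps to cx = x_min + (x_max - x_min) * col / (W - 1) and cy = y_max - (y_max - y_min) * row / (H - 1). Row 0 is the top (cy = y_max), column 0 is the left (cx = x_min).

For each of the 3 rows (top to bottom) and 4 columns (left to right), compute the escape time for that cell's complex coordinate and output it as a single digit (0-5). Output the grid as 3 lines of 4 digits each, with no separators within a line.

Answer: 5555
3455
1222

Derivation:
(row=0, col=0): c = -1.4300 + -0.0100i → escape time 5
(row=0, col=1): c = -0.8333 + -0.0100i → escape time 5
(row=0, col=2): c = -0.2367 + -0.0100i → escape time 5
(row=0, col=3): c = 0.3600 + -0.0100i → escape time 5
(row=1, col=0): c = -1.4300 + -0.7200i → escape time 3
(row=1, col=1): c = -0.8333 + -0.7200i → escape time 4
(row=1, col=2): c = -0.2367 + -0.7200i → escape time 5
(row=1, col=3): c = 0.3600 + -0.7200i → escape time 5
(row=2, col=0): c = -1.4300 + -1.4300i → escape time 1
(row=2, col=1): c = -0.8333 + -1.4300i → escape time 2
(row=2, col=2): c = -0.2367 + -1.4300i → escape time 2
(row=2, col=3): c = 0.3600 + -1.4300i → escape time 2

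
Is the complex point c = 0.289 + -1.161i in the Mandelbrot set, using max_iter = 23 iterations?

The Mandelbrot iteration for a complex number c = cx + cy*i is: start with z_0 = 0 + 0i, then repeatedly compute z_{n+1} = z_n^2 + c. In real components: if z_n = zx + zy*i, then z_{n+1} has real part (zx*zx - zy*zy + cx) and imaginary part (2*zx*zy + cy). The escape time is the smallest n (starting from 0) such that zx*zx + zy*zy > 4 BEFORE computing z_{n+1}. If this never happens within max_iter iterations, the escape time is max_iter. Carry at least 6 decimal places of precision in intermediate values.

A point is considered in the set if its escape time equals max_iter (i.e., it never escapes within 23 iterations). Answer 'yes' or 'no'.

Answer: no

Derivation:
z_0 = 0 + 0i, c = 0.2890 + -1.1610i
Iter 1: z = 0.2890 + -1.1610i, |z|^2 = 1.4314
Iter 2: z = -0.9754 + -1.8321i, |z|^2 = 4.3078
Escaped at iteration 2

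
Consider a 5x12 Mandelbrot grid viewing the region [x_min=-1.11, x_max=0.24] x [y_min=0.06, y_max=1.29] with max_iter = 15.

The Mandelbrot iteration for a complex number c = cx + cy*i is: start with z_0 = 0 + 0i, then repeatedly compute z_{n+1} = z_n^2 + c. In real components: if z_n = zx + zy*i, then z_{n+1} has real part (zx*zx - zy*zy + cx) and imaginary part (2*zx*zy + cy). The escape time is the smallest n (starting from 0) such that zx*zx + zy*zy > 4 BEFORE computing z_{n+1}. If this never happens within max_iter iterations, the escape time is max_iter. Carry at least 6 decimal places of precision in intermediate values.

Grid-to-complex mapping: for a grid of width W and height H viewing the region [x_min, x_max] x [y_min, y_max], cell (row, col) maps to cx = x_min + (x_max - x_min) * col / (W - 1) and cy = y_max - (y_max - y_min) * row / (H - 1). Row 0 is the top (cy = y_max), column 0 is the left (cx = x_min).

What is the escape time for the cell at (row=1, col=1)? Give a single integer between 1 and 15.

z_0 = 0 + 0i, c = -0.7725 + 1.1782i
Iter 1: z = -0.7725 + 1.1782i, |z|^2 = 1.9849
Iter 2: z = -1.5639 + -0.6421i, |z|^2 = 2.8580
Iter 3: z = 1.2608 + 3.1865i, |z|^2 = 11.7436
Escaped at iteration 3

Answer: 3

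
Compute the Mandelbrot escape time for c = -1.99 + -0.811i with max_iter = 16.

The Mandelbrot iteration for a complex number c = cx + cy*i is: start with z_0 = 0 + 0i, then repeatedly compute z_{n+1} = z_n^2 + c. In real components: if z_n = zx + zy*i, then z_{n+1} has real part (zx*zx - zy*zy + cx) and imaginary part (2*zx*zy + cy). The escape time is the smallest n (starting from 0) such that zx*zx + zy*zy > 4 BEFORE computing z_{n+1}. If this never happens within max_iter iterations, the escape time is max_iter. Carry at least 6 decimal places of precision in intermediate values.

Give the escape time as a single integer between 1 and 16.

Answer: 1

Derivation:
z_0 = 0 + 0i, c = -1.9900 + -0.8110i
Iter 1: z = -1.9900 + -0.8110i, |z|^2 = 4.6178
Escaped at iteration 1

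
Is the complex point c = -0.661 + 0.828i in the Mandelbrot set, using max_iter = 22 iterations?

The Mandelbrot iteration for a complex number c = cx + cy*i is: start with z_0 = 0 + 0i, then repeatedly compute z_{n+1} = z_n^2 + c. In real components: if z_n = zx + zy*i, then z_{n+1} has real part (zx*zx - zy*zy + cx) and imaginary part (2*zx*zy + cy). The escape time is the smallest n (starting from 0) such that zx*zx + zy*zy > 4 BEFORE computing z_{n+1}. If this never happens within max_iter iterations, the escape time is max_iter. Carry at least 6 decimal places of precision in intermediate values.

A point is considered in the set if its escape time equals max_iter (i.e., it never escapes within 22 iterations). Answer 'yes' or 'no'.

z_0 = 0 + 0i, c = -0.6610 + 0.8280i
Iter 1: z = -0.6610 + 0.8280i, |z|^2 = 1.1225
Iter 2: z = -0.9097 + -0.2666i, |z|^2 = 0.8986
Iter 3: z = 0.0954 + 1.3131i, |z|^2 = 1.7332
Iter 4: z = -2.3760 + 1.0785i, |z|^2 = 6.8088
Escaped at iteration 4

Answer: no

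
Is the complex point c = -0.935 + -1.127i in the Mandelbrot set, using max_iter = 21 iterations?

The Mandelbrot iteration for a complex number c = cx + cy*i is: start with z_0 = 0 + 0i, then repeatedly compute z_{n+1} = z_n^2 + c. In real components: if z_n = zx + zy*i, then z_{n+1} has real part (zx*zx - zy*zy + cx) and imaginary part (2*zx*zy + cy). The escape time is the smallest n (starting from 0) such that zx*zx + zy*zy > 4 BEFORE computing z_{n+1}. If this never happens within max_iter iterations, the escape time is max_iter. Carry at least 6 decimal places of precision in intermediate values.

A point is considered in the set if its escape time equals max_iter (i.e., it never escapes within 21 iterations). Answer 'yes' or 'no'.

Answer: no

Derivation:
z_0 = 0 + 0i, c = -0.9350 + -1.1270i
Iter 1: z = -0.9350 + -1.1270i, |z|^2 = 2.1444
Iter 2: z = -1.3309 + 0.9805i, |z|^2 = 2.7327
Iter 3: z = -0.1251 + -3.7369i, |z|^2 = 13.9799
Escaped at iteration 3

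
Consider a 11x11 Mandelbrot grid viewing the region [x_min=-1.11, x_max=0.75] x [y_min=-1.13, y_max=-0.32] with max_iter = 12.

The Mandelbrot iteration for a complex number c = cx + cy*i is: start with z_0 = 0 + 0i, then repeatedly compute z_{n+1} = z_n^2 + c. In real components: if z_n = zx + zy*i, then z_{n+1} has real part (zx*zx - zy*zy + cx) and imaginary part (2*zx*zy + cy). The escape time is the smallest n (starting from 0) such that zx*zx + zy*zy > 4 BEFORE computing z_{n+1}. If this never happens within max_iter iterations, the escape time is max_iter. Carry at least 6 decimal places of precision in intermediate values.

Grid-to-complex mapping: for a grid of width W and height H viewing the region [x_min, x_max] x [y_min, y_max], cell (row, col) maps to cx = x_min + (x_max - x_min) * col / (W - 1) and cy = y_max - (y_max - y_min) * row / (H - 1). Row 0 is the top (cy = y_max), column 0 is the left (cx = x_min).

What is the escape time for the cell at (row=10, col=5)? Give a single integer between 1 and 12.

Answer: 6

Derivation:
z_0 = 0 + 0i, c = -0.1800 + -1.1300i
Iter 1: z = -0.1800 + -1.1300i, |z|^2 = 1.3093
Iter 2: z = -1.4245 + -0.7232i, |z|^2 = 2.5522
Iter 3: z = 1.3262 + 0.9304i, |z|^2 = 2.6244
Iter 4: z = 0.7131 + 1.3378i, |z|^2 = 2.2981
Iter 5: z = -1.4610 + 0.7780i, |z|^2 = 2.7398
Iter 6: z = 1.3494 + -3.4032i, |z|^2 = 13.4030
Escaped at iteration 6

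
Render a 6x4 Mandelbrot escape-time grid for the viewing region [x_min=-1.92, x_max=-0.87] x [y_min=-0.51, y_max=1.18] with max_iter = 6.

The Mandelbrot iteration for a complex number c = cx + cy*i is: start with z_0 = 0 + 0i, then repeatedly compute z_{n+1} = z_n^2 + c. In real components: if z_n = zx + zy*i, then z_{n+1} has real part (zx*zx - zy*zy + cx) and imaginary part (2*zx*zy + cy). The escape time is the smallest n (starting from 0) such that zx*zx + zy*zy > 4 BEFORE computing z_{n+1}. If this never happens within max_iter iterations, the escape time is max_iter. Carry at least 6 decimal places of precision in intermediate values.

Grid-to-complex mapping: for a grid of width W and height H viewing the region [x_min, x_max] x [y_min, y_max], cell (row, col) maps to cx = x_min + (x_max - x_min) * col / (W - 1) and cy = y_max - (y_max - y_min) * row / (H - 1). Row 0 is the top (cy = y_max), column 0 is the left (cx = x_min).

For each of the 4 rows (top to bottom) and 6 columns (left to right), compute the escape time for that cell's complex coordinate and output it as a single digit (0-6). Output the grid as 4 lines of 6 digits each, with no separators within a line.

Answer: 112233
133345
566666
233455

Derivation:
(row=0, col=0): c = -1.9200 + 1.1800i → escape time 1
(row=0, col=1): c = -1.7100 + 1.1800i → escape time 1
(row=0, col=2): c = -1.5000 + 1.1800i → escape time 2
(row=0, col=3): c = -1.2900 + 1.1800i → escape time 2
(row=0, col=4): c = -1.0800 + 1.1800i → escape time 3
(row=0, col=5): c = -0.8700 + 1.1800i → escape time 3
(row=1, col=0): c = -1.9200 + 0.6167i → escape time 1
(row=1, col=1): c = -1.7100 + 0.6167i → escape time 3
(row=1, col=2): c = -1.5000 + 0.6167i → escape time 3
(row=1, col=3): c = -1.2900 + 0.6167i → escape time 3
(row=1, col=4): c = -1.0800 + 0.6167i → escape time 4
(row=1, col=5): c = -0.8700 + 0.6167i → escape time 5
(row=2, col=0): c = -1.9200 + 0.0533i → escape time 5
(row=2, col=1): c = -1.7100 + 0.0533i → escape time 6
(row=2, col=2): c = -1.5000 + 0.0533i → escape time 6
(row=2, col=3): c = -1.2900 + 0.0533i → escape time 6
(row=2, col=4): c = -1.0800 + 0.0533i → escape time 6
(row=2, col=5): c = -0.8700 + 0.0533i → escape time 6
(row=3, col=0): c = -1.9200 + -0.5100i → escape time 2
(row=3, col=1): c = -1.7100 + -0.5100i → escape time 3
(row=3, col=2): c = -1.5000 + -0.5100i → escape time 3
(row=3, col=3): c = -1.2900 + -0.5100i → escape time 4
(row=3, col=4): c = -1.0800 + -0.5100i → escape time 5
(row=3, col=5): c = -0.8700 + -0.5100i → escape time 5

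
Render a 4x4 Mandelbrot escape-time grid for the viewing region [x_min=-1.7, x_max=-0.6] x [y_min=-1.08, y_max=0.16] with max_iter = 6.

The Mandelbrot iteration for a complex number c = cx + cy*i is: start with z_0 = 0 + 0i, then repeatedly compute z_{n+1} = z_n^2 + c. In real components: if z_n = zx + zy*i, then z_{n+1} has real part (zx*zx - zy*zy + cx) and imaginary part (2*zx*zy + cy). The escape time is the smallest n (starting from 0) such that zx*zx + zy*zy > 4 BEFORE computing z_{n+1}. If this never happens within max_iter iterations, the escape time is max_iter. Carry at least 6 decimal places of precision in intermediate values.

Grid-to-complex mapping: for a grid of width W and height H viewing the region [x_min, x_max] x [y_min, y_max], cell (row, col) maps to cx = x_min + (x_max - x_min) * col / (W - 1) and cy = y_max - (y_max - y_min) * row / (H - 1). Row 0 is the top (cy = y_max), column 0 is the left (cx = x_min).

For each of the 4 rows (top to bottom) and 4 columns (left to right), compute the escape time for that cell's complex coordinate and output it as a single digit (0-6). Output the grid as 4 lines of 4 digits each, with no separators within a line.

(row=0, col=0): c = -1.7000 + 0.1600i → escape time 4
(row=0, col=1): c = -1.3333 + 0.1600i → escape time 6
(row=0, col=2): c = -0.9667 + 0.1600i → escape time 6
(row=0, col=3): c = -0.6000 + 0.1600i → escape time 6
(row=1, col=0): c = -1.7000 + -0.2533i → escape time 4
(row=1, col=1): c = -1.3333 + -0.2533i → escape time 6
(row=1, col=2): c = -0.9667 + -0.2533i → escape time 6
(row=1, col=3): c = -0.6000 + -0.2533i → escape time 6
(row=2, col=0): c = -1.7000 + -0.6667i → escape time 3
(row=2, col=1): c = -1.3333 + -0.6667i → escape time 3
(row=2, col=2): c = -0.9667 + -0.6667i → escape time 4
(row=2, col=3): c = -0.6000 + -0.6667i → escape time 6
(row=3, col=0): c = -1.7000 + -1.0800i → escape time 1
(row=3, col=1): c = -1.3333 + -1.0800i → escape time 3
(row=3, col=2): c = -0.9667 + -1.0800i → escape time 3
(row=3, col=3): c = -0.6000 + -1.0800i → escape time 3

Answer: 4666
4666
3346
1333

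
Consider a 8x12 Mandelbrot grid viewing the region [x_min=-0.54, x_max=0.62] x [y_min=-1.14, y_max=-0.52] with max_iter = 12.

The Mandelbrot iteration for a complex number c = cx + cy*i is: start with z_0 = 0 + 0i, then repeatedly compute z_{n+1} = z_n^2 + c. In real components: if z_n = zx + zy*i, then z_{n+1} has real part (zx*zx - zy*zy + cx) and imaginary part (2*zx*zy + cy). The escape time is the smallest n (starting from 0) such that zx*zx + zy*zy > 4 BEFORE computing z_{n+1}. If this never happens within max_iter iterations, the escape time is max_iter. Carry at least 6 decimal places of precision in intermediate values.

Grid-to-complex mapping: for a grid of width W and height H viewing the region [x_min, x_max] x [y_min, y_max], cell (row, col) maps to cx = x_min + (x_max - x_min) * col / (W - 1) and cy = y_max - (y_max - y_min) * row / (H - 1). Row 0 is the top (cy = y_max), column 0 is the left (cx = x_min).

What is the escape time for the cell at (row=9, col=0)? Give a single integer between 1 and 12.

Answer: 4

Derivation:
z_0 = 0 + 0i, c = -0.5400 + -1.0273i
Iter 1: z = -0.5400 + -1.0273i, |z|^2 = 1.3469
Iter 2: z = -1.3037 + 0.0822i, |z|^2 = 1.7064
Iter 3: z = 1.1529 + -1.2416i, |z|^2 = 2.8705
Iter 4: z = -0.7524 + -3.8899i, |z|^2 = 15.6976
Escaped at iteration 4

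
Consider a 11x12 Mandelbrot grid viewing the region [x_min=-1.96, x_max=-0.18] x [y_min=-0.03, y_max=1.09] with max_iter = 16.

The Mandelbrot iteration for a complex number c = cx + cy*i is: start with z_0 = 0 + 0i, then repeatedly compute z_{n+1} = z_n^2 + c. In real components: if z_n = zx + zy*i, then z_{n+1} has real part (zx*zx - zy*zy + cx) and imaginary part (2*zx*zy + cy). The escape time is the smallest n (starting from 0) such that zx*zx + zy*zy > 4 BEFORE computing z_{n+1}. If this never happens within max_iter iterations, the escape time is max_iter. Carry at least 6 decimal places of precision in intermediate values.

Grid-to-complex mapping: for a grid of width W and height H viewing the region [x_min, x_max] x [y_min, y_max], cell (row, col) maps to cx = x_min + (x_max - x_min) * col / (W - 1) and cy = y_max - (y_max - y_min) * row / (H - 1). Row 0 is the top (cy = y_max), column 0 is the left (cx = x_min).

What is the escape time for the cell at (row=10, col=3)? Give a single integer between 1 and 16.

Answer: 9

Derivation:
z_0 = 0 + 0i, c = -1.4260 + 0.0718i
Iter 1: z = -1.4260 + 0.0718i, |z|^2 = 2.0386
Iter 2: z = 0.6023 + -0.1330i, |z|^2 = 0.3805
Iter 3: z = -1.0809 + -0.0884i, |z|^2 = 1.1762
Iter 4: z = -0.2655 + 0.2629i, |z|^2 = 0.1396
Iter 5: z = -1.4247 + -0.0678i, |z|^2 = 2.0343
Iter 6: z = 0.5991 + 0.2650i, |z|^2 = 0.4291
Iter 7: z = -1.1373 + 0.3893i, |z|^2 = 1.4450
Iter 8: z = -0.2841 + -0.8136i, |z|^2 = 0.7427
Iter 9: z = -2.0073 + 0.5341i, |z|^2 = 4.3144
Escaped at iteration 9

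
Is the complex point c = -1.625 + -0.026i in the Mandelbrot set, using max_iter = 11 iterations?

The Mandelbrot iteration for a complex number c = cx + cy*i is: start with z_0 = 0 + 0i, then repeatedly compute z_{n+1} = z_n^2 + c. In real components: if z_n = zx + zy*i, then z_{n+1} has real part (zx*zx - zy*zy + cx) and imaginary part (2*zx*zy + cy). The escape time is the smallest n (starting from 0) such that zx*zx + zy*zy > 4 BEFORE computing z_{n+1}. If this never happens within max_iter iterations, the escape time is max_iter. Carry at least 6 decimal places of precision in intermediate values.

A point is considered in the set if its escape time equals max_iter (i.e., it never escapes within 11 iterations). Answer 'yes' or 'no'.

z_0 = 0 + 0i, c = -1.6250 + -0.0260i
Iter 1: z = -1.6250 + -0.0260i, |z|^2 = 2.6413
Iter 2: z = 1.0149 + 0.0585i, |z|^2 = 1.0335
Iter 3: z = -0.5983 + 0.0927i, |z|^2 = 0.3666
Iter 4: z = -1.2756 + -0.1370i, |z|^2 = 1.6460
Iter 5: z = -0.0165 + 0.3235i, |z|^2 = 0.1049
Iter 6: z = -1.7294 + -0.0367i, |z|^2 = 2.9921
Iter 7: z = 1.3644 + 0.1009i, |z|^2 = 1.8717
Iter 8: z = 0.2263 + 0.2493i, |z|^2 = 0.1134
Iter 9: z = -1.6359 + 0.0868i, |z|^2 = 2.6837
Iter 10: z = 1.0436 + -0.3101i, |z|^2 = 1.1853
Did not escape in 11 iterations → in set

Answer: yes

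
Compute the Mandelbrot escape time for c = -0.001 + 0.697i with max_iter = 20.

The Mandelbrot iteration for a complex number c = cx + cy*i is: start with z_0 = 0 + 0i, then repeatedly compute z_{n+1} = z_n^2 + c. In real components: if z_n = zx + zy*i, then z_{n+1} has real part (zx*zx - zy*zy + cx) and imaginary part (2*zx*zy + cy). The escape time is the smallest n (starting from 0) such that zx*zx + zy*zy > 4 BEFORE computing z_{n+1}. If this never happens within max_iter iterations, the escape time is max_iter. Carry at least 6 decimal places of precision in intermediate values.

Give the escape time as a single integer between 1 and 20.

z_0 = 0 + 0i, c = -0.0010 + 0.6970i
Iter 1: z = -0.0010 + 0.6970i, |z|^2 = 0.4858
Iter 2: z = -0.4868 + 0.6956i, |z|^2 = 0.7208
Iter 3: z = -0.2479 + 0.0197i, |z|^2 = 0.0618
Iter 4: z = 0.0601 + 0.6872i, |z|^2 = 0.4759
Iter 5: z = -0.4697 + 0.7795i, |z|^2 = 0.8283
Iter 6: z = -0.3881 + -0.0352i, |z|^2 = 0.1519
Iter 7: z = 0.1484 + 0.7243i, |z|^2 = 0.5467
Iter 8: z = -0.5037 + 0.9120i, |z|^2 = 1.0854
Iter 9: z = -0.5790 + -0.2216i, |z|^2 = 0.3844
Iter 10: z = 0.2852 + 0.9537i, |z|^2 = 0.9908
Iter 11: z = -0.8292 + 1.2409i, |z|^2 = 2.2274
Iter 12: z = -0.8533 + -1.3609i, |z|^2 = 2.5800
Iter 13: z = -1.1249 + 3.0193i, |z|^2 = 10.3817
Escaped at iteration 13

Answer: 13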